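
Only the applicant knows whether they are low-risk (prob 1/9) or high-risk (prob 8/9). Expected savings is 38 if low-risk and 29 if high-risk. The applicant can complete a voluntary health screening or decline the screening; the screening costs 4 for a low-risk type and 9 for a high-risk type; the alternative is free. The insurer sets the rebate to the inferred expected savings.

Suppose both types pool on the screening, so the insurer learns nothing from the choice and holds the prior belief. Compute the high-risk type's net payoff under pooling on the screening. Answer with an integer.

Pooled rebate = 1/9·38 + 8/9·29 = 30.
high-risk pays cost 9 for the screening, so net payoff = 30 − 9 = 21.

21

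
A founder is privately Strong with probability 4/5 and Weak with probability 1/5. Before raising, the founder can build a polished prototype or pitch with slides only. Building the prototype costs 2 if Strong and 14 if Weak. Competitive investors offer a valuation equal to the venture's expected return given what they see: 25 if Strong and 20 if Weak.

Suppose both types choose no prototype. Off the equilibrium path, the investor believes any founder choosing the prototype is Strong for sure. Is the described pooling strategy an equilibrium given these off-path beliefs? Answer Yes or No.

Yes

On path, the investor holds the prior and pays 4/5·25 + 1/5·20 = 24. Off path (the prototype), believing Strong, it pays 25.
Strong: no prototype nets 24; the prototype nets 25 − 2 = 23. Strong stays.
Weak: no prototype nets 24; the prototype nets 25 − 14 = 11. Weak stays.
No type deviates, so pooling is sustained.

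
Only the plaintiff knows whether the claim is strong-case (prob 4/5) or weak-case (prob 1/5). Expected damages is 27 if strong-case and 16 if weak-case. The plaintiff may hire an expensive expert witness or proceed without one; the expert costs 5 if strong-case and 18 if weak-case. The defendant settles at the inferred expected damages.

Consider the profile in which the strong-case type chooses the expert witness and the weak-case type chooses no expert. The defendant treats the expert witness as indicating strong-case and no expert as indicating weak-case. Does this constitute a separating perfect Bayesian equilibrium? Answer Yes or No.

Yes

Under these beliefs, the expert witness earns settlement 27 and no expert earns settlement 16.
strong-case: the expert witness nets 27 − 5 = 22; no expert nets 16. strong-case prefers the expert witness.
weak-case: the expert witness nets 27 − 18 = 9; no expert nets 16. weak-case prefers no expert.
Neither type deviates, so the separating profile is an equilibrium.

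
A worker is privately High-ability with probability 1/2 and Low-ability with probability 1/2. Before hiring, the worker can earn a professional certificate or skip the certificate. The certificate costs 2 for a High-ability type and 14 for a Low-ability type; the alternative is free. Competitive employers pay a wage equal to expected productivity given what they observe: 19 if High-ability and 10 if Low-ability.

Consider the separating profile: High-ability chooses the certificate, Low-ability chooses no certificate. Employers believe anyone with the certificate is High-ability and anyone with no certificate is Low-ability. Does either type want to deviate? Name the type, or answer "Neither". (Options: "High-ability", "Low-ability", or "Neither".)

Neither

The certificate pays 19; no certificate pays 10.
High-ability: assigned the certificate, nets 19 − 2 = 17; deviating to no certificate nets 10.
Low-ability: assigned no certificate, nets 10; deviating to the certificate nets 19 − 14 = 5.
Both types strictly prefer their assigned action; no profitable deviation.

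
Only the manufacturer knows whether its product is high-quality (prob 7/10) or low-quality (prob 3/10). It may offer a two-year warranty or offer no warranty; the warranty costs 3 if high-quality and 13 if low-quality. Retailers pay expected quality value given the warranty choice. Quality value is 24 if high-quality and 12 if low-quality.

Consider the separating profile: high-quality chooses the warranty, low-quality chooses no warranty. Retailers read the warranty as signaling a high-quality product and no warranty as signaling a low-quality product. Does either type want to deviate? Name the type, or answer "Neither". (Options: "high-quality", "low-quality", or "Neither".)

The warranty pays 24; no warranty pays 12.
high-quality: assigned the warranty, nets 24 − 3 = 21; deviating to no warranty nets 12.
low-quality: assigned no warranty, nets 12; deviating to the warranty nets 24 − 13 = 11.
Both types strictly prefer their assigned action; no profitable deviation.

Neither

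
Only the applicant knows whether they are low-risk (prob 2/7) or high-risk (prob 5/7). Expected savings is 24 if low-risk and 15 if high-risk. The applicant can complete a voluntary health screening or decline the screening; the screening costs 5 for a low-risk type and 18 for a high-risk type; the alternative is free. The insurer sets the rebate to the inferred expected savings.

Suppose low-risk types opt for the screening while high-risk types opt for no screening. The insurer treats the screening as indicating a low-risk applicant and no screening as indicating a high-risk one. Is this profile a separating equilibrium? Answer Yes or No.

Under these beliefs, the screening earns rebate 24 and no screening earns rebate 15.
low-risk: the screening nets 24 − 5 = 19; no screening nets 15. low-risk prefers the screening.
high-risk: the screening nets 24 − 18 = 6; no screening nets 15. high-risk prefers no screening.
Neither type deviates, so the separating profile is an equilibrium.

Yes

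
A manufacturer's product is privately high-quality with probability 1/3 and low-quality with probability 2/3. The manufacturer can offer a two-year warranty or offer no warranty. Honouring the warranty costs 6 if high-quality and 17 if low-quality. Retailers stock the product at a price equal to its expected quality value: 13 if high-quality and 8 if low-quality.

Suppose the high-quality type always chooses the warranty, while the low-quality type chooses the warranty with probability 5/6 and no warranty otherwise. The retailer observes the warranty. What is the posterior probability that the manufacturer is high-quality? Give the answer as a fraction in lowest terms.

3/8

P(the warranty) = (1/3)·1 + (2/3)·(5/6) = 8/9.
By Bayes' rule, P(high-quality | the warranty) = (1/3) / (8/9) = 3/8.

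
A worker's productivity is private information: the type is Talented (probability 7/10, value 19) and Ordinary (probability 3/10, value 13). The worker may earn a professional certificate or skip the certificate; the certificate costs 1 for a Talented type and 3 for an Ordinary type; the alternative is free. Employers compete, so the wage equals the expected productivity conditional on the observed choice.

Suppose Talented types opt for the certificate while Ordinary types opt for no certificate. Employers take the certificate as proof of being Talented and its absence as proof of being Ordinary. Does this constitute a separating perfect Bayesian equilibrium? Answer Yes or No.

Under these beliefs, the certificate earns wage 19 and no certificate earns wage 13.
Talented: the certificate nets 19 − 1 = 18; no certificate nets 13. Talented prefers the certificate.
Ordinary: the certificate nets 19 − 3 = 16; no certificate nets 13. Ordinary would deviate to the certificate.
Ordinary has a profitable deviation, so the profile is not an equilibrium.

No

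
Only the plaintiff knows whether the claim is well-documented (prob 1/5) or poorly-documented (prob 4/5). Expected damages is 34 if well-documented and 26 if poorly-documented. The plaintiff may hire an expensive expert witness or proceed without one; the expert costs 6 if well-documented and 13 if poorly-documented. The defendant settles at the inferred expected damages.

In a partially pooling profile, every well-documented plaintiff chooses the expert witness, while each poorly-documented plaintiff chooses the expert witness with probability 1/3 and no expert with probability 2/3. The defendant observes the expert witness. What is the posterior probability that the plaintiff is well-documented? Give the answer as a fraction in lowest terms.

P(the expert witness) = (1/5)·1 + (4/5)·(1/3) = 7/15.
By Bayes' rule, P(well-documented | the expert witness) = (1/5) / (7/15) = 3/7.

3/7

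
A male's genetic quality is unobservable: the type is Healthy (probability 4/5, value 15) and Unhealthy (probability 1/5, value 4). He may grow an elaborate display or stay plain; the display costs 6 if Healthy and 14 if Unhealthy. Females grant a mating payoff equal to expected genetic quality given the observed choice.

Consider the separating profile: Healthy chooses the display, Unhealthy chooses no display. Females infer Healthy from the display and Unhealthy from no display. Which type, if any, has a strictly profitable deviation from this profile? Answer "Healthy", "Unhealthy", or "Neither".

Neither

The display pays 15; no display pays 4.
Healthy: assigned the display, nets 15 − 6 = 9; deviating to no display nets 4.
Unhealthy: assigned no display, nets 4; deviating to the display nets 15 − 14 = 1.
Both types strictly prefer their assigned action; no profitable deviation.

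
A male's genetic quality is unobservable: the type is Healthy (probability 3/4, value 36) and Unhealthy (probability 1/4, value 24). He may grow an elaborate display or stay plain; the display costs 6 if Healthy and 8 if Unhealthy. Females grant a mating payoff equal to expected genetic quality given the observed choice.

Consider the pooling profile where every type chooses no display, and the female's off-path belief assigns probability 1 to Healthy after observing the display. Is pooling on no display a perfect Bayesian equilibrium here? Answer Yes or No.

On path, the female holds the prior and pays 3/4·36 + 1/4·24 = 33. Off path (the display), believing Healthy, it pays 36.
Healthy: no display nets 33; the display nets 36 − 6 = 30. Healthy stays.
Unhealthy: no display nets 33; the display nets 36 − 8 = 28. Unhealthy stays.
No type deviates, so pooling is sustained.

Yes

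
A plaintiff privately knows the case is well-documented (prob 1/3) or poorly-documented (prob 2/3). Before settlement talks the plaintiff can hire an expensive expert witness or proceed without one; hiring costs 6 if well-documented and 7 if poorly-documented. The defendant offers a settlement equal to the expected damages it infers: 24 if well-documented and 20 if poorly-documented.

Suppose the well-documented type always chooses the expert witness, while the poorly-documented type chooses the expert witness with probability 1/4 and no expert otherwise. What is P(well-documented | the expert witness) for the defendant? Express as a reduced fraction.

2/3

P(the expert witness) = (1/3)·1 + (2/3)·(1/4) = 1/2.
By Bayes' rule, P(well-documented | the expert witness) = (1/3) / (1/2) = 2/3.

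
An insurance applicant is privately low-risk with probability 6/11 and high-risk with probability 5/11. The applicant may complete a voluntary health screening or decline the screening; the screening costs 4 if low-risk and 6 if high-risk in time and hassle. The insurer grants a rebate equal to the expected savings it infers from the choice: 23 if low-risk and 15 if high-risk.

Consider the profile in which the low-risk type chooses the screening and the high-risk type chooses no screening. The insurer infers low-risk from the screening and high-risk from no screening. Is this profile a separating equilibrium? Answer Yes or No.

No

Under these beliefs, the screening earns rebate 23 and no screening earns rebate 15.
low-risk: the screening nets 23 − 4 = 19; no screening nets 15. low-risk prefers the screening.
high-risk: the screening nets 23 − 6 = 17; no screening nets 15. high-risk would deviate to the screening.
high-risk has a profitable deviation, so the profile is not an equilibrium.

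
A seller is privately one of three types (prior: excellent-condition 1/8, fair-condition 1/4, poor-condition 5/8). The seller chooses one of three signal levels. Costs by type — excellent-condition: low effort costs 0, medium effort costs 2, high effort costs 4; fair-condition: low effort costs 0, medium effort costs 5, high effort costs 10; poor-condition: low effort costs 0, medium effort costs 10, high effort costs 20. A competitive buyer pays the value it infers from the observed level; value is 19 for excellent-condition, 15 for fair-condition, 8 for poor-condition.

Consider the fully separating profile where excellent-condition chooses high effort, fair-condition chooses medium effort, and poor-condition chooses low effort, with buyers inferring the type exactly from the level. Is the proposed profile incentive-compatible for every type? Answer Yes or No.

Separating prices: high effort → 19, medium effort → 15, low effort → 8.
excellent-condition (assigned high effort): low effort: 8 − 0 = 8; medium effort: 15 − 2 = 13; high effort: 19 − 4 = 15. excellent-condition stays.
fair-condition (assigned medium effort): low effort: 8 − 0 = 8; medium effort: 15 − 5 = 10; high effort: 19 − 10 = 9. fair-condition stays.
poor-condition (assigned low effort): low effort: 8 − 0 = 8; medium effort: 15 − 10 = 5; high effort: 19 − 20 = -1. poor-condition stays.
Every type prefers its assigned level; separation holds.

Yes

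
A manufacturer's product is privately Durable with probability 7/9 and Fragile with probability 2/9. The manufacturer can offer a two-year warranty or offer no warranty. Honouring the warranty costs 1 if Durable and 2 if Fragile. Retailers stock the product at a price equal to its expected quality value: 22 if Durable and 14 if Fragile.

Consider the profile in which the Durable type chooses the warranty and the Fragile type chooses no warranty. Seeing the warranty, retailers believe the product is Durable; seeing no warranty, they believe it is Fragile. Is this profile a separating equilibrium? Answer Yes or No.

Under these beliefs, the warranty earns price 22 and no warranty earns price 14.
Durable: the warranty nets 22 − 1 = 21; no warranty nets 14. Durable prefers the warranty.
Fragile: the warranty nets 22 − 2 = 20; no warranty nets 14. Fragile would deviate to the warranty.
Fragile has a profitable deviation, so the profile is not an equilibrium.

No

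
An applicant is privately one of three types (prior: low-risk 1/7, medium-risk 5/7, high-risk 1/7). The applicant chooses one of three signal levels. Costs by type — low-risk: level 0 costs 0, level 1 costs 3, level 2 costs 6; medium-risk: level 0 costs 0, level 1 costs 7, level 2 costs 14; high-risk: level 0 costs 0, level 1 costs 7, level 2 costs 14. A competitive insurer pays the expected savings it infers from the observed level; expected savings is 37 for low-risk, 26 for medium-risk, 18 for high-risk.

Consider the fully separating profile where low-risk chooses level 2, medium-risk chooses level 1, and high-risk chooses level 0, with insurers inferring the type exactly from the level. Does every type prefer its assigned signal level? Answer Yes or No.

No

Separating rebates: level 2 → 37, level 1 → 26, level 0 → 18.
low-risk (assigned level 2): level 0: 18 − 0 = 18; level 1: 26 − 3 = 23; level 2: 37 − 6 = 31. low-risk stays.
medium-risk (assigned level 1): level 0: 18 − 0 = 18; level 1: 26 − 7 = 19; level 2: 37 − 14 = 23. medium-risk prefers level 2.
high-risk (assigned level 0): level 0: 18 − 0 = 18; level 1: 26 − 7 = 19; level 2: 37 − 14 = 23. high-risk prefers level 2.
At least one type deviates; the separating profile fails.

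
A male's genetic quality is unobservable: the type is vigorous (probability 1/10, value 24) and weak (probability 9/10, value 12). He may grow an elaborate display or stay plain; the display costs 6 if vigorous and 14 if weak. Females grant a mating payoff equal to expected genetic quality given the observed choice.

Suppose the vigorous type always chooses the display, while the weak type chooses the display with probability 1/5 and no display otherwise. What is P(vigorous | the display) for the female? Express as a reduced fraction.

5/14

P(the display) = (1/10)·1 + (9/10)·(1/5) = 7/25.
By Bayes' rule, P(vigorous | the display) = (1/10) / (7/25) = 5/14.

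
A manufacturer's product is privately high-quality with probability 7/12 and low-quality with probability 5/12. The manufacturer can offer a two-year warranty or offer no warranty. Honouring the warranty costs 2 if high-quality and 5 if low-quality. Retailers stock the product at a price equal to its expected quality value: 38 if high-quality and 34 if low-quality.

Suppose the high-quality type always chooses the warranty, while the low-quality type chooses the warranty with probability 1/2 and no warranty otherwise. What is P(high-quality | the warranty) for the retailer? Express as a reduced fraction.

P(the warranty) = (7/12)·1 + (5/12)·(1/2) = 19/24.
By Bayes' rule, P(high-quality | the warranty) = (7/12) / (19/24) = 14/19.

14/19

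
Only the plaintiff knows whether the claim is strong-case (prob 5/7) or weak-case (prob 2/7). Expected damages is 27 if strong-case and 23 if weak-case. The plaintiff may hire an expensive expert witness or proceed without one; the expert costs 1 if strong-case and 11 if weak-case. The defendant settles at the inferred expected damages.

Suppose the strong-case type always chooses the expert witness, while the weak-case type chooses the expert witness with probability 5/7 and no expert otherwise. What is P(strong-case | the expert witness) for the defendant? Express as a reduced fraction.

7/9

P(the expert witness) = (5/7)·1 + (2/7)·(5/7) = 45/49.
By Bayes' rule, P(strong-case | the expert witness) = (5/7) / (45/49) = 7/9.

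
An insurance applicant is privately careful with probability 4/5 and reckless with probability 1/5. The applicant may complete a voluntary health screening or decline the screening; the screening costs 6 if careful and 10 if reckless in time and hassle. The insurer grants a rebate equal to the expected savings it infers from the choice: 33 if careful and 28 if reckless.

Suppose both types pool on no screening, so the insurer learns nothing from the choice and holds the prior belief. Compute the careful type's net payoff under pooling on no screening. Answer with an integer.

Pooled rebate = 4/5·33 + 1/5·28 = 32.
careful pays no cost for no screening, so net payoff = 32.

32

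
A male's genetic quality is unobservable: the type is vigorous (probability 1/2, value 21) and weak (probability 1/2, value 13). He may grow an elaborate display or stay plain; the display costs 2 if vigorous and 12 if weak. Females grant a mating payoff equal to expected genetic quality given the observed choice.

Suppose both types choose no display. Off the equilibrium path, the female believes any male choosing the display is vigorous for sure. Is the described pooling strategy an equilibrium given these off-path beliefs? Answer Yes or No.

On path, the female holds the prior and pays 1/2·21 + 1/2·13 = 17. Off path (the display), believing vigorous, it pays 21.
vigorous: no display nets 17; the display nets 21 − 2 = 19. vigorous would deviate.
weak: no display nets 17; the display nets 21 − 12 = 9. weak stays.
A type deviates, so pooling fails.

No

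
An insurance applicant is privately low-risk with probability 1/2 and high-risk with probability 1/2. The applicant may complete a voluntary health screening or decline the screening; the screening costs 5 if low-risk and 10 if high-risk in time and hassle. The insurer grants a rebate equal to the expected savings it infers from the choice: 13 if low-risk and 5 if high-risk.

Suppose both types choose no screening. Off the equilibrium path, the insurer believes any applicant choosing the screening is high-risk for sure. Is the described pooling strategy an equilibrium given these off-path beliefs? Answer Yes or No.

On path, the insurer holds the prior and pays 1/2·13 + 1/2·5 = 9. Off path (the screening), believing high-risk, it pays 5.
low-risk: no screening nets 9; the screening nets 5 − 5 = 0. low-risk stays.
high-risk: no screening nets 9; the screening nets 5 − 10 = -5. high-risk stays.
No type deviates, so pooling is sustained.

Yes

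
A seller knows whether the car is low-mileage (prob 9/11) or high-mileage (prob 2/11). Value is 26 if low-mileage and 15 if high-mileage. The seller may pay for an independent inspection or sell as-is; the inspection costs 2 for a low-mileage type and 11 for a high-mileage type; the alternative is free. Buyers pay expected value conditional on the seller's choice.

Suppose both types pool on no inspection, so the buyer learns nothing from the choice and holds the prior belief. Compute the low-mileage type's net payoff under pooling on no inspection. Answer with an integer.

24

Pooled price = 9/11·26 + 2/11·15 = 24.
low-mileage pays no cost for no inspection, so net payoff = 24.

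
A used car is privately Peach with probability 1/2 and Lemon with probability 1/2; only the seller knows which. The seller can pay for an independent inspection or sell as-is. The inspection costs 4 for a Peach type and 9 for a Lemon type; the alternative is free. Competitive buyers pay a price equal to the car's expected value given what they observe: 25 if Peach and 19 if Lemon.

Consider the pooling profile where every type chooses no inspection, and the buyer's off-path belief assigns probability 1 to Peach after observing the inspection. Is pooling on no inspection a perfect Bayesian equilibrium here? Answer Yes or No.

On path, the buyer holds the prior and pays 1/2·25 + 1/2·19 = 22. Off path (the inspection), believing Peach, it pays 25.
Peach: no inspection nets 22; the inspection nets 25 − 4 = 21. Peach stays.
Lemon: no inspection nets 22; the inspection nets 25 − 9 = 16. Lemon stays.
No type deviates, so pooling is sustained.

Yes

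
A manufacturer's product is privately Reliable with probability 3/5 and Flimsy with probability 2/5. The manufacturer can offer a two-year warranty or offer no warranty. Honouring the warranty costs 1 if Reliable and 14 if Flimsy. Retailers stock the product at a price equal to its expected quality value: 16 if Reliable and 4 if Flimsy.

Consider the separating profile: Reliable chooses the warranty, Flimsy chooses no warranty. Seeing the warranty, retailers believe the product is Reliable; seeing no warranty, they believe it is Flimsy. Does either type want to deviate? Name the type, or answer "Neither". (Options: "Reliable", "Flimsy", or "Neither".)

Neither

The warranty pays 16; no warranty pays 4.
Reliable: assigned the warranty, nets 16 − 1 = 15; deviating to no warranty nets 4.
Flimsy: assigned no warranty, nets 4; deviating to the warranty nets 16 − 14 = 2.
Both types strictly prefer their assigned action; no profitable deviation.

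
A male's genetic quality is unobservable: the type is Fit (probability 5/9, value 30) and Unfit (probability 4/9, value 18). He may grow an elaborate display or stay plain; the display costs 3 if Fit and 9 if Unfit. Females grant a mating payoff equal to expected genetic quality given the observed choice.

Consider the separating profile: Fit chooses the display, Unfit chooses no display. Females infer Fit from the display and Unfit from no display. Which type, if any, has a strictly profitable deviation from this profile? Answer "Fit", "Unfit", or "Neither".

Unfit

The display pays 30; no display pays 18.
Fit: assigned the display, nets 30 − 3 = 27; deviating to no display nets 18.
Unfit: assigned no display, nets 18; deviating to the display nets 30 − 9 = 21.
The Unfit type gains 3 by deviating.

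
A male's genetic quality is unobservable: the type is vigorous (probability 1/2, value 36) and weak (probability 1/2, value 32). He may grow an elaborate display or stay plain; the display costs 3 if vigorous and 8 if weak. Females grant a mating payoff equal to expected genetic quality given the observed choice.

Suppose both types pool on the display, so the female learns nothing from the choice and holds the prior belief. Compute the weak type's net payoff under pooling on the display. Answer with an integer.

26

Pooled mating payoff = 1/2·36 + 1/2·32 = 34.
weak pays cost 8 for the display, so net payoff = 34 − 8 = 26.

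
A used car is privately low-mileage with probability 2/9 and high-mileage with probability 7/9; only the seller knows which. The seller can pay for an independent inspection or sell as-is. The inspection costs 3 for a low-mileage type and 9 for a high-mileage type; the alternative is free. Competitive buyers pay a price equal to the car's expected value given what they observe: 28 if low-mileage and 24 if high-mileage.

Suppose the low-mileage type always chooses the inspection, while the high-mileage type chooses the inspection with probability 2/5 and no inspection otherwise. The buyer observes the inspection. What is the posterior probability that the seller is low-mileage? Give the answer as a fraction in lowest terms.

P(the inspection) = (2/9)·1 + (7/9)·(2/5) = 8/15.
By Bayes' rule, P(low-mileage | the inspection) = (2/9) / (8/15) = 5/12.

5/12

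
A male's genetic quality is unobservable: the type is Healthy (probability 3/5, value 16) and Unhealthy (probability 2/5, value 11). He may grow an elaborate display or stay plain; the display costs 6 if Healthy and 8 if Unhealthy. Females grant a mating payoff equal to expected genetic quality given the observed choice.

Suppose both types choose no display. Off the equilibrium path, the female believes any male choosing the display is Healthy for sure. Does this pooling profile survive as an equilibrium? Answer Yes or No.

Yes

On path, the female holds the prior and pays 3/5·16 + 2/5·11 = 14. Off path (the display), believing Healthy, it pays 16.
Healthy: no display nets 14; the display nets 16 − 6 = 10. Healthy stays.
Unhealthy: no display nets 14; the display nets 16 − 8 = 8. Unhealthy stays.
No type deviates, so pooling is sustained.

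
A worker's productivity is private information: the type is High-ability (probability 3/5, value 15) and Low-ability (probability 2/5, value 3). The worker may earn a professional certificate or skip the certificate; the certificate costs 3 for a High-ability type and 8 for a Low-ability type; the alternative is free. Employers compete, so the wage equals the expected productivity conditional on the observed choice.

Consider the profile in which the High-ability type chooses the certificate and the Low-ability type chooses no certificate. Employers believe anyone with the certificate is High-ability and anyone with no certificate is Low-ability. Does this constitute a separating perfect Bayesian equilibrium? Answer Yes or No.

Under these beliefs, the certificate earns wage 15 and no certificate earns wage 3.
High-ability: the certificate nets 15 − 3 = 12; no certificate nets 3. High-ability prefers the certificate.
Low-ability: the certificate nets 15 − 8 = 7; no certificate nets 3. Low-ability would deviate to the certificate.
Low-ability has a profitable deviation, so the profile is not an equilibrium.

No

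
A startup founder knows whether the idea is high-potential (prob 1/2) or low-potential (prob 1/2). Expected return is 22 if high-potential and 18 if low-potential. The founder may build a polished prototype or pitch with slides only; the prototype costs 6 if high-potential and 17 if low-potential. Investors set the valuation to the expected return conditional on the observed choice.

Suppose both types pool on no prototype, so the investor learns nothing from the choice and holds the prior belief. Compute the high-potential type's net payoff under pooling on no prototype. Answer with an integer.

20

Pooled valuation = 1/2·22 + 1/2·18 = 20.
high-potential pays no cost for no prototype, so net payoff = 20.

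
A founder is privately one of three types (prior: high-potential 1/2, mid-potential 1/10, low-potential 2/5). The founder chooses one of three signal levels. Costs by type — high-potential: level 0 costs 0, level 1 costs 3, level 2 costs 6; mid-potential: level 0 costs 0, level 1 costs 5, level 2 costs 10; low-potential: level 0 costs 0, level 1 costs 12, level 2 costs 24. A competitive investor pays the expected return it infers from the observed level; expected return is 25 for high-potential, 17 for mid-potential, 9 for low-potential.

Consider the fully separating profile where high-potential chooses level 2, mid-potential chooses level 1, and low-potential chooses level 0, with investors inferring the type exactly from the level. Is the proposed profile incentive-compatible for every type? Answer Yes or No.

Separating valuations: level 2 → 25, level 1 → 17, level 0 → 9.
high-potential (assigned level 2): level 0: 9 − 0 = 9; level 1: 17 − 3 = 14; level 2: 25 − 6 = 19. high-potential stays.
mid-potential (assigned level 1): level 0: 9 − 0 = 9; level 1: 17 − 5 = 12; level 2: 25 − 10 = 15. mid-potential prefers level 2.
low-potential (assigned level 0): level 0: 9 − 0 = 9; level 1: 17 − 12 = 5; level 2: 25 − 24 = 1. low-potential stays.
At least one type deviates; the separating profile fails.

No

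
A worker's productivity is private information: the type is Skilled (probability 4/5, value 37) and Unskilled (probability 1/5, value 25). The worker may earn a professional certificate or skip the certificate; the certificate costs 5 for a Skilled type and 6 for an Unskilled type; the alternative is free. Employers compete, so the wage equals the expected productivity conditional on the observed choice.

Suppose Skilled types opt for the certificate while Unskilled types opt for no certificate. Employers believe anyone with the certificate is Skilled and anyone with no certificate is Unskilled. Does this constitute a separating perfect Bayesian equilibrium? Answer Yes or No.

Under these beliefs, the certificate earns wage 37 and no certificate earns wage 25.
Skilled: the certificate nets 37 − 5 = 32; no certificate nets 25. Skilled prefers the certificate.
Unskilled: the certificate nets 37 − 6 = 31; no certificate nets 25. Unskilled would deviate to the certificate.
Unskilled has a profitable deviation, so the profile is not an equilibrium.

No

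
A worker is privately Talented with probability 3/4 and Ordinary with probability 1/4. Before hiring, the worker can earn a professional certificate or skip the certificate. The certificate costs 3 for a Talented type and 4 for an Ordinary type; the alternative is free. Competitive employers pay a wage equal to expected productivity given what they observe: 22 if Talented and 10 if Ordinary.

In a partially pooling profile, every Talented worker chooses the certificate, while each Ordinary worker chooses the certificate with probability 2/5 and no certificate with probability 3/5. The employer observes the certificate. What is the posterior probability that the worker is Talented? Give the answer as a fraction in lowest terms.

P(the certificate) = (3/4)·1 + (1/4)·(2/5) = 17/20.
By Bayes' rule, P(Talented | the certificate) = (3/4) / (17/20) = 15/17.

15/17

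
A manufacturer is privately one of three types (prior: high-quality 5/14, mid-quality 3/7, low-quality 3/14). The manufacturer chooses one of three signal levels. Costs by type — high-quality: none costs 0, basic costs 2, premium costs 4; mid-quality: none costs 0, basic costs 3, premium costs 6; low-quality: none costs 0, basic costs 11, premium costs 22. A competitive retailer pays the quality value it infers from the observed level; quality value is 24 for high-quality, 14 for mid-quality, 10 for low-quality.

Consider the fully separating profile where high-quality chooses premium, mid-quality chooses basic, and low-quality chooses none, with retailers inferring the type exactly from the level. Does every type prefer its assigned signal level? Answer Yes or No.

Separating prices: premium → 24, basic → 14, none → 10.
high-quality (assigned premium): none: 10 − 0 = 10; basic: 14 − 2 = 12; premium: 24 − 4 = 20. high-quality stays.
mid-quality (assigned basic): none: 10 − 0 = 10; basic: 14 − 3 = 11; premium: 24 − 6 = 18. mid-quality prefers premium.
low-quality (assigned none): none: 10 − 0 = 10; basic: 14 − 11 = 3; premium: 24 − 22 = 2. low-quality stays.
At least one type deviates; the separating profile fails.

No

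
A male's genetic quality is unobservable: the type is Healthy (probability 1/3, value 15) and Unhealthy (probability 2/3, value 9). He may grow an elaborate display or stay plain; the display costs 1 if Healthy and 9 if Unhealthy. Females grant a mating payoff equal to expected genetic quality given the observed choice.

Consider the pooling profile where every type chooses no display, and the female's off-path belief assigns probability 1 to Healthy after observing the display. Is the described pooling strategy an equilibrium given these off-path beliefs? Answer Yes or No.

No

On path, the female holds the prior and pays 1/3·15 + 2/3·9 = 11. Off path (the display), believing Healthy, it pays 15.
Healthy: no display nets 11; the display nets 15 − 1 = 14. Healthy would deviate.
Unhealthy: no display nets 11; the display nets 15 − 9 = 6. Unhealthy stays.
A type deviates, so pooling fails.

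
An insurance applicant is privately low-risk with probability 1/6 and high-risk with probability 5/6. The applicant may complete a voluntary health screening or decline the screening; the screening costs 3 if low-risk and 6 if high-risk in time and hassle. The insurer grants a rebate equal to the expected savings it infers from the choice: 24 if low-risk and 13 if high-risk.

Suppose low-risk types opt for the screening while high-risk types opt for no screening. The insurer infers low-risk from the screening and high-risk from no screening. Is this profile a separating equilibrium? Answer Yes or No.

No

Under these beliefs, the screening earns rebate 24 and no screening earns rebate 13.
low-risk: the screening nets 24 − 3 = 21; no screening nets 13. low-risk prefers the screening.
high-risk: the screening nets 24 − 6 = 18; no screening nets 13. high-risk would deviate to the screening.
high-risk has a profitable deviation, so the profile is not an equilibrium.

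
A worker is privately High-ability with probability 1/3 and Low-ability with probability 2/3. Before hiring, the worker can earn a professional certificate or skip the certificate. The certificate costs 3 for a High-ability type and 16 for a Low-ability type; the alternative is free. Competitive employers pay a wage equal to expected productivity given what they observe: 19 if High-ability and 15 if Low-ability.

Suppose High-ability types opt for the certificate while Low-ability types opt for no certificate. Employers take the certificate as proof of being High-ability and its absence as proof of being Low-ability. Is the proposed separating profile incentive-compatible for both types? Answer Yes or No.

Yes

Under these beliefs, the certificate earns wage 19 and no certificate earns wage 15.
High-ability: the certificate nets 19 − 3 = 16; no certificate nets 15. High-ability prefers the certificate.
Low-ability: the certificate nets 19 − 16 = 3; no certificate nets 15. Low-ability prefers no certificate.
Neither type deviates, so the separating profile is an equilibrium.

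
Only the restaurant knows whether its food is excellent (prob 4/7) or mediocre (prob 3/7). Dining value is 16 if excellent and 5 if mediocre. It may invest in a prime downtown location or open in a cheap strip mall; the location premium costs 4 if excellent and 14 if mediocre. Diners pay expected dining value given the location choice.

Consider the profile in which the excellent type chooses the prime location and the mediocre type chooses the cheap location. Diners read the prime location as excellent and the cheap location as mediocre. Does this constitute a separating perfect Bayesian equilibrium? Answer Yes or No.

Under these beliefs, the prime location earns price premium 16 and the cheap location earns price premium 5.
excellent: the prime location nets 16 − 4 = 12; the cheap location nets 5. excellent prefers the prime location.
mediocre: the prime location nets 16 − 14 = 2; the cheap location nets 5. mediocre prefers the cheap location.
Neither type deviates, so the separating profile is an equilibrium.

Yes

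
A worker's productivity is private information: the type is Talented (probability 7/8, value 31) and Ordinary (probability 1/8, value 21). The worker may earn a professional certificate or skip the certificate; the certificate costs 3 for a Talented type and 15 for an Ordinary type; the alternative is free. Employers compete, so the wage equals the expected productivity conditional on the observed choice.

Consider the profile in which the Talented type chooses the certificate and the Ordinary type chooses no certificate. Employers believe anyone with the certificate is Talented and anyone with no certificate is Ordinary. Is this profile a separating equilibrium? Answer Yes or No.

Under these beliefs, the certificate earns wage 31 and no certificate earns wage 21.
Talented: the certificate nets 31 − 3 = 28; no certificate nets 21. Talented prefers the certificate.
Ordinary: the certificate nets 31 − 15 = 16; no certificate nets 21. Ordinary prefers no certificate.
Neither type deviates, so the separating profile is an equilibrium.

Yes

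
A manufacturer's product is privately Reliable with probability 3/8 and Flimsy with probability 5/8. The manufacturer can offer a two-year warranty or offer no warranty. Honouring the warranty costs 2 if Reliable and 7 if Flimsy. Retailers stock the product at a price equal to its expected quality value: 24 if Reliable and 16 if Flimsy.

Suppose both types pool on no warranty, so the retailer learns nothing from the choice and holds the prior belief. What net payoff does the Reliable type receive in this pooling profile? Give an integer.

Pooled price = 3/8·24 + 5/8·16 = 19.
Reliable pays no cost for no warranty, so net payoff = 19.

19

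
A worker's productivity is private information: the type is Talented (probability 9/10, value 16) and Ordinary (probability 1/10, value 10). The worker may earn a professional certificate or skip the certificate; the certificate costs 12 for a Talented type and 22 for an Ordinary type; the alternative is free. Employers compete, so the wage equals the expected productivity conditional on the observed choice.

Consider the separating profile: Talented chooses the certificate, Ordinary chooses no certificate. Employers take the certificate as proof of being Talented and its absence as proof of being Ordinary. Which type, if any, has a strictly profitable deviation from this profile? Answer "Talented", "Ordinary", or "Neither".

The certificate pays 16; no certificate pays 10.
Talented: assigned the certificate, nets 16 − 12 = 4; deviating to no certificate nets 10.
Ordinary: assigned no certificate, nets 10; deviating to the certificate nets 16 − 22 = -6.
The Talented type gains 6 by deviating.

Talented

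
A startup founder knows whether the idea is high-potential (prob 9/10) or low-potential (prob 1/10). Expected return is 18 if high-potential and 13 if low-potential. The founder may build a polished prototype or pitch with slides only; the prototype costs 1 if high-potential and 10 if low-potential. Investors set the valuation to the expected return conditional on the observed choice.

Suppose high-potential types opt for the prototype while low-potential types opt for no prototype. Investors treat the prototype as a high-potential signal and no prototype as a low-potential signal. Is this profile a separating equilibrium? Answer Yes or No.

Under these beliefs, the prototype earns valuation 18 and no prototype earns valuation 13.
high-potential: the prototype nets 18 − 1 = 17; no prototype nets 13. high-potential prefers the prototype.
low-potential: the prototype nets 18 − 10 = 8; no prototype nets 13. low-potential prefers no prototype.
Neither type deviates, so the separating profile is an equilibrium.

Yes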